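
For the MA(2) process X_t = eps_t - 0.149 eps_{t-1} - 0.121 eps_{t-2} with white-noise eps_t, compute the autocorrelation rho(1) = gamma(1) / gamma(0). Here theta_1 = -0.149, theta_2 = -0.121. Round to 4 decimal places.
\rho(1) = -0.1263

For an MA(q) process with theta_0 = 1, the autocovariance is
  gamma(k) = sigma^2 * sum_{i=0..q-k} theta_i * theta_{i+k},
and rho(k) = gamma(k) / gamma(0). Sigma^2 cancels.
  numerator   = (1)*(-0.149) + (-0.149)*(-0.121) = -0.130971.
  denominator = (1)^2 + (-0.149)^2 + (-0.121)^2 = 1.036842.
  rho(1) = -0.130971 / 1.036842 = -0.1263.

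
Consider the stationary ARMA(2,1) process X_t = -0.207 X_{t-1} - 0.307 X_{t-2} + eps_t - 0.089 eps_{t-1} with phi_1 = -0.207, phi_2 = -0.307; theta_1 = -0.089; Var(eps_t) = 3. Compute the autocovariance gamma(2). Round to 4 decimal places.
\gamma(2) = -0.9230

Multiply the model equation by X_{t-k} and take expectations. With theta_0 = psi_0 = 1 and psi_j the MA(infinity) weights, this gives
  gamma(k) - sum_i phi_i gamma(k-i) = c_k,
  c_k = sigma^2 * sum_{j=k..q} theta_j psi_{j-k}   (c_k = 0 for k > q),
using gamma(-m) = gamma(m).
psi-weights needed (psi_j = theta_j + sum_i phi_i psi_{j-i}):
  psi_1 = theta_1 + phi_1 = -0.089 + (-0.207) = -0.296
Right-hand sides:
  c_0 = sigma^2 (1 + theta_1 psi_1) = 3 * (1 + (-0.089)(-0.296)) = 3 * 1.026344 = 3.079032
  c_1 = sigma^2 theta_1 = 3 * (-0.089) = -0.267
  c_2 = 0
Equations for k = 0, 1, 2 (AR order 2, c_2 = 0):
  (E0) gamma(0) = phi_1 gamma(1) + phi_2 gamma(2) + c_0
  (E1) gamma(1) = phi_1 gamma(0) + phi_2 gamma(1) + c_1
  (E2) gamma(2) = phi_1 gamma(1) + phi_2 gamma(0)
From (E1): gamma(1) = A gamma(0) + B with
  A = phi_1 / (1 - phi_2) = -0.207 / 1.307 = -0.158378,   B = c_1 / (1 - phi_2) = -0.267 / 1.307 = -0.204285.
Insert (E2) into (E0): gamma(0) (1 - phi_2^2) = phi_1 (1 + phi_2) gamma(1) + c_0.
  phi_1 (1 + phi_2) = (-0.207)(0.693) = -0.143451,   1 - phi_2^2 = 0.905751.
Replace gamma(1) by A gamma(0) + B and collect gamma(0):
  gamma(0) [0.905751 - (-0.143451)(-0.158378)] = (-0.143451)(-0.204285) + 3.079032
  gamma(0) * 0.883032 = 3.108337
  gamma(0) = 3.108337 / 0.883032 = 3.520075.
  gamma(1) = A gamma(0) + B = (-0.158378)(3.520075) + (-0.204285) = -0.761787.
  gamma(2) = phi_1 gamma(1) + phi_2 gamma(0) = (-0.207)(-0.761787) + (-0.307)(3.520075) = -0.922973.
Therefore gamma(2) = -0.9230 (to 4 decimal places).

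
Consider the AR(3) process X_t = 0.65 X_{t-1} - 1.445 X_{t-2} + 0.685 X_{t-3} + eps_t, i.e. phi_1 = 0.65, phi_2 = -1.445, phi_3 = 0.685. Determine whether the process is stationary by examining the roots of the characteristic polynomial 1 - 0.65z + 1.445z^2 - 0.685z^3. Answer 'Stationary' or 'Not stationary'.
\text{Not stationary}

The AR(p) characteristic polynomial is P(z) = 1 - 0.65z + 1.445z^2 - 0.685z^3.
Stationarity requires all roots to lie outside the unit circle, i.e. |z| > 1 for every root.
Degree 3: look for a simple real root z0 first, then factor out (1 - z/z0) and solve the remaining quadratic.
Testing z0 = 2: P(2) = 1 + (-0.65)(2) + (1.445)(2)^2 + (-0.685)(2)^3
  = 1 + (-1.3) + (5.78) + (-5.48) = 0.  So z_0 = 2 is a root, |z_0| = 2.
Divide out the factor (1 - 0.5 z) = (1 - z/z0) (since 1/z0 = 0.5):
  P(z) = (1 - 0.5 z)(1 + (-0.15) z + (1.37) z^2)
  [check: z-coef -0.15 - (0.5) = -0.65; z^2-coef 1.37 - (0.5)(-0.15) = 1.445; z^3-coef -(0.5)(1.37) = -0.685.]
Remaining roots from the quadratic factor 1 + (-0.15) z + (1.37) z^2:
  Set 1 + (-0.15) z + (1.37) z^2 = 0, i.e. a z^2 + b z + c = 0 with a = 1.37, b = -0.15, c = 1.
  Discriminant D = b^2 - 4ac = (-0.15)^2 - 4*(1.37)*1 = 0.0225 - (5.48) = -5.4575.
  D < 0, so the roots are the complex-conjugate pair z = (-b +/- i sqrt(-D)) / (2a) = 0.0547 +/- 0.8526i.
  For a conjugate pair |z|^2 = z * conj(z) = (product of roots) = c/a = 1/(1.37) = 0.729927, so |z| = sqrt(0.729927) = 0.8544 for both roots.
Moduli of all roots: 2.0000, 0.8544, 0.8544.
All moduli strictly greater than 1? No.
Verdict: Not stationary.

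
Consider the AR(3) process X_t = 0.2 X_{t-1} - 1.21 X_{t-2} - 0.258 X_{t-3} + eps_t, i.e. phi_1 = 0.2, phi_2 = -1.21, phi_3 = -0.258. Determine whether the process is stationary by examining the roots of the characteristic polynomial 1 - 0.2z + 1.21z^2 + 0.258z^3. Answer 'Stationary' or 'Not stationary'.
\text{Not stationary}

The AR(p) characteristic polynomial is P(z) = 1 - 0.2z + 1.21z^2 + 0.258z^3.
Stationarity requires all roots to lie outside the unit circle, i.e. |z| > 1 for every root.
Degree 3: look for a simple real root z0 first, then factor out (1 - z/z0) and solve the remaining quadratic.
Testing z0 = -5: P(-5) = 1 + (-0.2)(-5) + (1.21)(-5)^2 + (0.258)(-5)^3
  = 1 + (1) + (30.25) + (-32.25) = 0.  So z_0 = -5 is a root, |z_0| = 5.
Divide out the factor (1 + 0.2 z) = (1 - z/z0) (since 1/z0 = -0.2):
  P(z) = (1 + 0.2 z)(1 + (-0.4) z + (1.29) z^2)
  [check: z-coef -0.4 - (-0.2) = -0.2; z^2-coef 1.29 - (-0.2)(-0.4) = 1.21; z^3-coef -(-0.2)(1.29) = 0.258.]
Remaining roots from the quadratic factor 1 + (-0.4) z + (1.29) z^2:
  Set 1 + (-0.4) z + (1.29) z^2 = 0, i.e. a z^2 + b z + c = 0 with a = 1.29, b = -0.4, c = 1.
  Discriminant D = b^2 - 4ac = (-0.4)^2 - 4*(1.29)*1 = 0.16 - (5.16) = -5.
  D < 0, so the roots are the complex-conjugate pair z = (-b +/- i sqrt(-D)) / (2a) = 0.155 +/- 0.8667i.
  For a conjugate pair |z|^2 = z * conj(z) = (product of roots) = c/a = 1/(1.29) = 0.775194, so |z| = sqrt(0.775194) = 0.8805 for both roots.
Moduli of all roots: 5.0000, 0.8805, 0.8805.
All moduli strictly greater than 1? No.
Verdict: Not stationary.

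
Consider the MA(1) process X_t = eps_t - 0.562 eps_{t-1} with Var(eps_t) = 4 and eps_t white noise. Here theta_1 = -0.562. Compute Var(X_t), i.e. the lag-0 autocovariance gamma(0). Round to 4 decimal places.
\gamma(0) = 5.2634

For an MA(q) process X_t = eps_t + sum_i theta_i eps_{t-i} with
Var(eps_t) = sigma^2, the variance is
  gamma(0) = sigma^2 * (1 + sum_i theta_i^2).
  sum_i theta_i^2 = (-0.562)^2 = 0.315844.
  gamma(0) = 4 * (1 + 0.315844) = 4 * 1.315844 = 5.263376, which rounds to 5.2634.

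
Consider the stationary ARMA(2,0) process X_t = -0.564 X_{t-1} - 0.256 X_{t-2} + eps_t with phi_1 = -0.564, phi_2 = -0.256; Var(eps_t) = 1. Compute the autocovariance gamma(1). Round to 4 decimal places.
\gamma(1) = -0.6019

Multiply the model equation by X_{t-k} and take expectations. With theta_0 = psi_0 = 1 and psi_j the MA(infinity) weights, this gives
  gamma(k) - sum_i phi_i gamma(k-i) = c_k,
  c_k = sigma^2 * sum_{j=k..q} theta_j psi_{j-k}   (c_k = 0 for k > q),
using gamma(-m) = gamma(m).
Pure AR (q = 0): c_0 = sigma^2 = 1, c_k = 0 for k >= 1.
Equations for k = 0, 1, 2 (AR order 2, c_2 = 0):
  (E0) gamma(0) = phi_1 gamma(1) + phi_2 gamma(2) + c_0
  (E1) gamma(1) = phi_1 gamma(0) + phi_2 gamma(1) + c_1
  (E2) gamma(2) = phi_1 gamma(1) + phi_2 gamma(0)
From (E1): gamma(1) = A gamma(0) + B with
  A = phi_1 / (1 - phi_2) = -0.564 / 1.256 = -0.449045,   B = c_1 / (1 - phi_2) = 0 / 1.256 = 0.
Insert (E2) into (E0): gamma(0) (1 - phi_2^2) = phi_1 (1 + phi_2) gamma(1) + c_0.
  phi_1 (1 + phi_2) = (-0.564)(0.744) = -0.419616,   1 - phi_2^2 = 0.934464.
Replace gamma(1) by A gamma(0) + B and collect gamma(0):
  gamma(0) [0.934464 - (-0.419616)(-0.449045)] = c_0 = 1
  gamma(0) * 0.746038 = 1
  gamma(0) = 1 / 0.746038 = 1.340415.
  gamma(1) = A gamma(0) = (-0.449045)(1.340415) = -0.601906.
Therefore gamma(1) = -0.6019 (to 4 decimal places).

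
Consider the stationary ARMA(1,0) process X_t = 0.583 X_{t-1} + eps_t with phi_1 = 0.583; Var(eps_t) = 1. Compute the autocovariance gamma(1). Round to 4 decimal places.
\gamma(1) = 0.8832

Multiply the model equation by X_{t-k} and take expectations. With theta_0 = psi_0 = 1 and psi_j the MA(infinity) weights, this gives
  gamma(k) - sum_i phi_i gamma(k-i) = c_k,
  c_k = sigma^2 * sum_{j=k..q} theta_j psi_{j-k}   (c_k = 0 for k > q),
using gamma(-m) = gamma(m).
Pure AR (q = 0): c_0 = sigma^2 = 1, c_k = 0 for k >= 1.
Equations for k = 0 and k = 1 (AR order 1):
  gamma(0) = phi_1 gamma(1) + c_0
  gamma(1) = phi_1 gamma(0) + c_1
Substituting the second into the first: gamma(0) (1 - phi_1^2) = c_0 + phi_1 c_1, so
  gamma(0) = c_0 / (1 - phi_1^2) = 1 / (1 - (0.583)^2) = 1 / 0.660111 = 1.514897.
  gamma(1) = phi_1 gamma(0) = (0.583)(1.514897) = 0.883185.
Therefore gamma(1) = 0.8832 (to 4 decimal places).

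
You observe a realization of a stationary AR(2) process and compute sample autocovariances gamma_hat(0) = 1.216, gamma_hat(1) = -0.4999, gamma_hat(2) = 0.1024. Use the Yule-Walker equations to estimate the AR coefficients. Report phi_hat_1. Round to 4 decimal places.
\hat\phi_{1} = -0.4531

The Yule-Walker equations for an AR(p) process read, in matrix form,
  Gamma_p phi = r_p,   with   (Gamma_p)_{ij} = gamma(|i - j|),
                       (r_p)_i = gamma(i),   i,j = 1..p.
Substitute the sample gammas (Toeplitz matrix and right-hand side of size 2):
  Gamma_p = [[1.216, -0.4999], [-0.4999, 1.216]]
  r_p     = [-0.4999, 0.1024]
Written out:
  1.216 phi_1 - 0.4999 phi_2 = -0.4999
  -0.4999 phi_1 + 1.216 phi_2 = 0.1024
Solve by Cramer's rule:
  det = gamma(0)^2 - gamma(1)^2 = (1.216)^2 - (-0.4999)^2 = 1.478656 - 0.24990001 = 1.22875599
  phi_hat_1 = [gamma(1) gamma(0) - gamma(1) gamma(2)] / det = [(-0.4999)(1.216) - (-0.4999)(0.1024)] / 1.22875599 = -0.55668864 / 1.22875599 = -0.4531
  phi_hat_2 = [gamma(0) gamma(2) - gamma(1)^2] / det = [(1.216)(0.1024) - (-0.4999)^2] / 1.22875599 = -0.12538161 / 1.22875599 = -0.102
So phi_hat = [-0.4531, -0.1020].
Therefore phi_hat_1 = -0.4531.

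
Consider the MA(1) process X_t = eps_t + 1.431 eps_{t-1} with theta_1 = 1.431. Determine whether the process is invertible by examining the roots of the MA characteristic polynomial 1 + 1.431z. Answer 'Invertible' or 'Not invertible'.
\text{Not invertible}

The MA(q) characteristic polynomial is P(z) = 1 + 1.431z.
Invertibility requires all roots to lie outside the unit circle, i.e. |z| > 1 for every root.
This is linear in z: 1 + (1.431) z = 0  =>  z = -1/(1.431) = -0.698812,  |z| = 0.698812.
Moduli of all roots: 0.6988.
All moduli strictly greater than 1? No.
Verdict: Not invertible.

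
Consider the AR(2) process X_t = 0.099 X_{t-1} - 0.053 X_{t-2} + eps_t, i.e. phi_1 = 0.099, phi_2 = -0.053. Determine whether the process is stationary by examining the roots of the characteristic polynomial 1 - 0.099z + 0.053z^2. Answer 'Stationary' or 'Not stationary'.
\text{Stationary}

The AR(p) characteristic polynomial is P(z) = 1 - 0.099z + 0.053z^2.
Stationarity requires all roots to lie outside the unit circle, i.e. |z| > 1 for every root.
Set 1 + (-0.099) z + (0.053) z^2 = 0, i.e. a z^2 + b z + c = 0 with a = 0.053, b = -0.099, c = 1.
Discriminant D = b^2 - 4ac = (-0.099)^2 - 4*(0.053)*1 = 0.009801 - (0.212) = -0.202199.
D < 0, so the roots are the complex-conjugate pair z = (-b +/- i sqrt(-D)) / (2a) = 0.934 +/- 4.2421i.
For a conjugate pair |z|^2 = z * conj(z) = (product of roots) = c/a = 1/(0.053) = 18.867925, so |z| = sqrt(18.867925) = 4.3437 for both roots.
Moduli of all roots: 4.3437, 4.3437.
All moduli strictly greater than 1? Yes.
Verdict: Stationary.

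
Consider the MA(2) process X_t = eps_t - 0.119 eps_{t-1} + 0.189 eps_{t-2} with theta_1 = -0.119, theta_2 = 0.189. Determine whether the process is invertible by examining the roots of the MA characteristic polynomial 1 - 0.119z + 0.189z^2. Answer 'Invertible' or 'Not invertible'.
\text{Invertible}

The MA(q) characteristic polynomial is P(z) = 1 - 0.119z + 0.189z^2.
Invertibility requires all roots to lie outside the unit circle, i.e. |z| > 1 for every root.
Set 1 + (-0.119) z + (0.189) z^2 = 0, i.e. a z^2 + b z + c = 0 with a = 0.189, b = -0.119, c = 1.
Discriminant D = b^2 - 4ac = (-0.119)^2 - 4*(0.189)*1 = 0.014161 - (0.756) = -0.741839.
D < 0, so the roots are the complex-conjugate pair z = (-b +/- i sqrt(-D)) / (2a) = 0.3148 +/- 2.2786i.
For a conjugate pair |z|^2 = z * conj(z) = (product of roots) = c/a = 1/(0.189) = 5.291005, so |z| = sqrt(5.291005) = 2.3002 for both roots.
Moduli of all roots: 2.3002, 2.3002.
All moduli strictly greater than 1? Yes.
Verdict: Invertible.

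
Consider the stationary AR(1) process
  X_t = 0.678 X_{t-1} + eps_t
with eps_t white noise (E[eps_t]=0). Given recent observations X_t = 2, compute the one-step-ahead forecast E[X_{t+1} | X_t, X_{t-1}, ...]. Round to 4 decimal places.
E[X_{t+1} \mid \mathcal F_t] = 1.3560

For an AR(p) model X_t = c + sum_i phi_i X_{t-i} + eps_t, the
one-step-ahead conditional mean is
  E[X_{t+1} | X_t, ...] = c + sum_i phi_i X_{t+1-i}.
Substitute known values:
  E[X_{t+1} | ...] = (0.678) * (2)
                   = 1.3560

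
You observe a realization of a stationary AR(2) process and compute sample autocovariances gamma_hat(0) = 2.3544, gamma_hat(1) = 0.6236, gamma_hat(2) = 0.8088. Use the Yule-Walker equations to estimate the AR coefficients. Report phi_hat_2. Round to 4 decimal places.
\hat\phi_{2} = 0.2940

The Yule-Walker equations for an AR(p) process read, in matrix form,
  Gamma_p phi = r_p,   with   (Gamma_p)_{ij} = gamma(|i - j|),
                       (r_p)_i = gamma(i),   i,j = 1..p.
Substitute the sample gammas (Toeplitz matrix and right-hand side of size 2):
  Gamma_p = [[2.3544, 0.6236], [0.6236, 2.3544]]
  r_p     = [0.6236, 0.8088]
Written out:
  2.3544 phi_1 + 0.6236 phi_2 = 0.6236
  0.6236 phi_1 + 2.3544 phi_2 = 0.8088
Solve by Cramer's rule:
  det = gamma(0)^2 - gamma(1)^2 = (2.3544)^2 - (0.6236)^2 = 5.54319936 - 0.38887696 = 5.1543224
  phi_hat_1 = [gamma(1) gamma(0) - gamma(1) gamma(2)] / det = [(0.6236)(2.3544) - (0.6236)(0.8088)] / 5.1543224 = 0.96383616 / 5.1543224 = 0.187
  phi_hat_2 = [gamma(0) gamma(2) - gamma(1)^2] / det = [(2.3544)(0.8088) - (0.6236)^2] / 5.1543224 = 1.51536176 / 5.1543224 = 0.294
So phi_hat = [0.1870, 0.2940].
Therefore phi_hat_2 = 0.2940.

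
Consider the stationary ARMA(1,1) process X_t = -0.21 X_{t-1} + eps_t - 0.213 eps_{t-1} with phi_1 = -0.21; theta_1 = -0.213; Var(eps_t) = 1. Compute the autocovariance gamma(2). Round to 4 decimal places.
\gamma(2) = 0.0971

Multiply the model equation by X_{t-k} and take expectations. With theta_0 = psi_0 = 1 and psi_j the MA(infinity) weights, this gives
  gamma(k) - sum_i phi_i gamma(k-i) = c_k,
  c_k = sigma^2 * sum_{j=k..q} theta_j psi_{j-k}   (c_k = 0 for k > q),
using gamma(-m) = gamma(m).
psi-weights needed (psi_j = theta_j + sum_i phi_i psi_{j-i}):
  psi_1 = theta_1 + phi_1 = -0.213 + (-0.21) = -0.423
Right-hand sides:
  c_0 = sigma^2 (1 + theta_1 psi_1) = 1 * (1 + (-0.213)(-0.423)) = 1 * 1.090099 = 1.090099
  c_1 = sigma^2 theta_1 = 1 * (-0.213) = -0.213
  c_2 = 0
Equations for k = 0 and k = 1 (AR order 1):
  gamma(0) = phi_1 gamma(1) + c_0
  gamma(1) = phi_1 gamma(0) + c_1
Substituting the second into the first: gamma(0) (1 - phi_1^2) = c_0 + phi_1 c_1, so
  gamma(0) = (c_0 + phi_1 c_1) / (1 - phi_1^2) = (1.090099 + (-0.21)(-0.213)) / (1 - (-0.21)^2) = 1.134829 / 0.9559 = 1.187184.
  gamma(1) = phi_1 gamma(0) + c_1 = (-0.21)(1.187184) + (-0.213) = -0.462309.
For k = 2 (> q): gamma(2) = phi_1 gamma(1) = (-0.21)(-0.462309) = 0.097085.
Therefore gamma(2) = 0.0971 (to 4 decimal places).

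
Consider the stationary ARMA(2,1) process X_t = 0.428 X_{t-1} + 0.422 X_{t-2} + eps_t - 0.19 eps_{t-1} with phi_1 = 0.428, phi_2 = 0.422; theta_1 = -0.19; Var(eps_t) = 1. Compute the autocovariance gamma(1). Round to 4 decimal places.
\gamma(1) = 1.1766

Multiply the model equation by X_{t-k} and take expectations. With theta_0 = psi_0 = 1 and psi_j the MA(infinity) weights, this gives
  gamma(k) - sum_i phi_i gamma(k-i) = c_k,
  c_k = sigma^2 * sum_{j=k..q} theta_j psi_{j-k}   (c_k = 0 for k > q),
using gamma(-m) = gamma(m).
psi-weights needed (psi_j = theta_j + sum_i phi_i psi_{j-i}):
  psi_1 = theta_1 + phi_1 = -0.19 + (0.428) = 0.238
Right-hand sides:
  c_0 = sigma^2 (1 + theta_1 psi_1) = 1 * (1 + (-0.19)(0.238)) = 1 * 0.95478 = 0.95478
  c_1 = sigma^2 theta_1 = 1 * (-0.19) = -0.19
  c_2 = 0
Equations for k = 0, 1, 2 (AR order 2, c_2 = 0):
  (E0) gamma(0) = phi_1 gamma(1) + phi_2 gamma(2) + c_0
  (E1) gamma(1) = phi_1 gamma(0) + phi_2 gamma(1) + c_1
  (E2) gamma(2) = phi_1 gamma(1) + phi_2 gamma(0)
From (E1): gamma(1) = A gamma(0) + B with
  A = phi_1 / (1 - phi_2) = 0.428 / 0.578 = 0.740484,   B = c_1 / (1 - phi_2) = -0.19 / 0.578 = -0.32872.
Insert (E2) into (E0): gamma(0) (1 - phi_2^2) = phi_1 (1 + phi_2) gamma(1) + c_0.
  phi_1 (1 + phi_2) = (0.428)(1.422) = 0.608616,   1 - phi_2^2 = 0.821916.
Replace gamma(1) by A gamma(0) + B and collect gamma(0):
  gamma(0) [0.821916 - (0.608616)(0.740484)] = (0.608616)(-0.32872) + 0.95478
  gamma(0) * 0.371245 = 0.754716
  gamma(0) = 0.754716 / 0.371245 = 2.03293.
  gamma(1) = A gamma(0) + B = (0.740484)(2.03293) + (-0.32872) = 1.176634.
Therefore gamma(1) = 1.1766 (to 4 decimal places).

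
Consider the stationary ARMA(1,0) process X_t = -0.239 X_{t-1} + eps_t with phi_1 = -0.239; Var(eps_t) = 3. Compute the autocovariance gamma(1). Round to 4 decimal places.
\gamma(1) = -0.7604

Multiply the model equation by X_{t-k} and take expectations. With theta_0 = psi_0 = 1 and psi_j the MA(infinity) weights, this gives
  gamma(k) - sum_i phi_i gamma(k-i) = c_k,
  c_k = sigma^2 * sum_{j=k..q} theta_j psi_{j-k}   (c_k = 0 for k > q),
using gamma(-m) = gamma(m).
Pure AR (q = 0): c_0 = sigma^2 = 3, c_k = 0 for k >= 1.
Equations for k = 0 and k = 1 (AR order 1):
  gamma(0) = phi_1 gamma(1) + c_0
  gamma(1) = phi_1 gamma(0) + c_1
Substituting the second into the first: gamma(0) (1 - phi_1^2) = c_0 + phi_1 c_1, so
  gamma(0) = c_0 / (1 - phi_1^2) = 3 / (1 - (-0.239)^2) = 3 / 0.942879 = 3.181744.
  gamma(1) = phi_1 gamma(0) = (-0.239)(3.181744) = -0.760437.
Therefore gamma(1) = -0.7604 (to 4 decimal places).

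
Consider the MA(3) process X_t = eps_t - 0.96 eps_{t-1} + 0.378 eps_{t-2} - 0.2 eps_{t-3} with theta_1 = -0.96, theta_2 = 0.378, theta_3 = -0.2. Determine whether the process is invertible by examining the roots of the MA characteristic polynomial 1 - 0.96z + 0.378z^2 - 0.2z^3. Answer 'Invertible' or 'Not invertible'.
\text{Invertible}

The MA(q) characteristic polynomial is P(z) = 1 - 0.96z + 0.378z^2 - 0.2z^3.
Invertibility requires all roots to lie outside the unit circle, i.e. |z| > 1 for every root.
Degree 3: look for a simple real root z0 first, then factor out (1 - z/z0) and solve the remaining quadratic.
Testing z0 = 1.25: P(1.25) = 1 + (-0.96)(1.25) + (0.378)(1.25)^2 + (-0.2)(1.25)^3
  = 1 + (-1.2) + (0.590625) + (-0.390625) = 0.  So z_0 = 1.25 is a root, |z_0| = 1.25.
Divide out the factor (1 - 0.8 z) = (1 - z/z0) (since 1/z0 = 0.8):
  P(z) = (1 - 0.8 z)(1 + (-0.16) z + (0.25) z^2)
  [check: z-coef -0.16 - (0.8) = -0.96; z^2-coef 0.25 - (0.8)(-0.16) = 0.378; z^3-coef -(0.8)(0.25) = -0.2.]
Remaining roots from the quadratic factor 1 + (-0.16) z + (0.25) z^2:
  Set 1 + (-0.16) z + (0.25) z^2 = 0, i.e. a z^2 + b z + c = 0 with a = 0.25, b = -0.16, c = 1.
  Discriminant D = b^2 - 4ac = (-0.16)^2 - 4*(0.25)*1 = 0.0256 - (1) = -0.9744.
  D < 0, so the roots are the complex-conjugate pair z = (-b +/- i sqrt(-D)) / (2a) = 0.32 +/- 1.9742i.
  For a conjugate pair |z|^2 = z * conj(z) = (product of roots) = c/a = 1/(0.25) = 4, so |z| = sqrt(4) = 2 for both roots.
Moduli of all roots: 1.2500, 2.0000, 2.0000.
All moduli strictly greater than 1? Yes.
Verdict: Invertible.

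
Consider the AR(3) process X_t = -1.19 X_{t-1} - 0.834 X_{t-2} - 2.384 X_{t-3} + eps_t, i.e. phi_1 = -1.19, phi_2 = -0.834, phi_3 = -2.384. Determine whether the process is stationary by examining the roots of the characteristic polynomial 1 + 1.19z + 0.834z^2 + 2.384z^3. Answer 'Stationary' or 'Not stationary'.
\text{Not stationary}

The AR(p) characteristic polynomial is P(z) = 1 + 1.19z + 0.834z^2 + 2.384z^3.
Stationarity requires all roots to lie outside the unit circle, i.e. |z| > 1 for every root.
Degree 3: look for a simple real root z0 first, then factor out (1 - z/z0) and solve the remaining quadratic.
Testing z0 = -0.625: P(-0.625) = 1 + (1.19)(-0.625) + (0.834)(-0.625)^2 + (2.384)(-0.625)^3
  = 1 + (-0.74375) + (0.325781) + (-0.582031) = 0.  So z_0 = -0.625 is a root, |z_0| = 0.625.
Divide out the factor (1 + 1.6 z) = (1 - z/z0) (since 1/z0 = -1.6):
  P(z) = (1 + 1.6 z)(1 + (-0.41) z + (1.49) z^2)
  [check: z-coef -0.41 - (-1.6) = 1.19; z^2-coef 1.49 - (-1.6)(-0.41) = 0.834; z^3-coef -(-1.6)(1.49) = 2.384.]
Remaining roots from the quadratic factor 1 + (-0.41) z + (1.49) z^2:
  Set 1 + (-0.41) z + (1.49) z^2 = 0, i.e. a z^2 + b z + c = 0 with a = 1.49, b = -0.41, c = 1.
  Discriminant D = b^2 - 4ac = (-0.41)^2 - 4*(1.49)*1 = 0.1681 - (5.96) = -5.7919.
  D < 0, so the roots are the complex-conjugate pair z = (-b +/- i sqrt(-D)) / (2a) = 0.1376 +/- 0.8076i.
  For a conjugate pair |z|^2 = z * conj(z) = (product of roots) = c/a = 1/(1.49) = 0.671141, so |z| = sqrt(0.671141) = 0.8192 for both roots.
Moduli of all roots: 0.6250, 0.8192, 0.8192.
All moduli strictly greater than 1? No.
Verdict: Not stationary.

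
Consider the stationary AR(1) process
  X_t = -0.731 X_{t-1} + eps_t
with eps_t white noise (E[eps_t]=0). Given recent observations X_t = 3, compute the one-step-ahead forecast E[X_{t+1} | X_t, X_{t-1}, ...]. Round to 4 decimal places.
E[X_{t+1} \mid \mathcal F_t] = -2.1930

For an AR(p) model X_t = c + sum_i phi_i X_{t-i} + eps_t, the
one-step-ahead conditional mean is
  E[X_{t+1} | X_t, ...] = c + sum_i phi_i X_{t+1-i}.
Substitute known values:
  E[X_{t+1} | ...] = (-0.731) * (3)
                   = -2.1930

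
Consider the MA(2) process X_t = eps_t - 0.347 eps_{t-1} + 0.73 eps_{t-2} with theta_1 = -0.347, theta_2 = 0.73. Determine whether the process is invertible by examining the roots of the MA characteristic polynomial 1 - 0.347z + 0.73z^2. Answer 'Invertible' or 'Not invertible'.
\text{Invertible}

The MA(q) characteristic polynomial is P(z) = 1 - 0.347z + 0.73z^2.
Invertibility requires all roots to lie outside the unit circle, i.e. |z| > 1 for every root.
Set 1 + (-0.347) z + (0.73) z^2 = 0, i.e. a z^2 + b z + c = 0 with a = 0.73, b = -0.347, c = 1.
Discriminant D = b^2 - 4ac = (-0.347)^2 - 4*(0.73)*1 = 0.120409 - (2.92) = -2.799591.
D < 0, so the roots are the complex-conjugate pair z = (-b +/- i sqrt(-D)) / (2a) = 0.2377 +/- 1.146i.
For a conjugate pair |z|^2 = z * conj(z) = (product of roots) = c/a = 1/(0.73) = 1.369863, so |z| = sqrt(1.369863) = 1.1704 for both roots.
Moduli of all roots: 1.1704, 1.1704.
All moduli strictly greater than 1? Yes.
Verdict: Invertible.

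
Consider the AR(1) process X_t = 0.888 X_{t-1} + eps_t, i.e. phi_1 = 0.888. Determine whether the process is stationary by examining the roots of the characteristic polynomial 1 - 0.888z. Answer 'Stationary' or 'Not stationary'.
\text{Stationary}

The AR(p) characteristic polynomial is P(z) = 1 - 0.888z.
Stationarity requires all roots to lie outside the unit circle, i.e. |z| > 1 for every root.
This is linear in z: 1 + (-0.888) z = 0  =>  z = -1/(-0.888) = 1.126126,  |z| = 1.126126.
Moduli of all roots: 1.1261.
All moduli strictly greater than 1? Yes.
Verdict: Stationary.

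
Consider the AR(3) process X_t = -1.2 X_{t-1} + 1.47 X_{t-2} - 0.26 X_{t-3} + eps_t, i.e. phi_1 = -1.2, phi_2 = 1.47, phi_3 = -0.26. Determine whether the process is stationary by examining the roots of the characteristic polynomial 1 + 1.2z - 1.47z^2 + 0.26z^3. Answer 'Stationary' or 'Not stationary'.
\text{Not stationary}

The AR(p) characteristic polynomial is P(z) = 1 + 1.2z - 1.47z^2 + 0.26z^3.
Stationarity requires all roots to lie outside the unit circle, i.e. |z| > 1 for every root.
Degree 3: look for a simple real root z0 first, then factor out (1 - z/z0) and solve the remaining quadratic.
Testing z0 = -0.5: P(-0.5) = 1 + (1.2)(-0.5) + (-1.47)(-0.5)^2 + (0.26)(-0.5)^3
  = 1 + (-0.6) + (-0.3675) + (-0.0325) = 0.  So z_0 = -0.5 is a root, |z_0| = 0.5.
Divide out the factor (1 + 2 z) = (1 - z/z0) (since 1/z0 = -2):
  P(z) = (1 + 2 z)(1 + (-0.8) z + (0.13) z^2)
  [check: z-coef -0.8 - (-2) = 1.2; z^2-coef 0.13 - (-2)(-0.8) = -1.47; z^3-coef -(-2)(0.13) = 0.26.]
Remaining roots from the quadratic factor 1 + (-0.8) z + (0.13) z^2:
  Set 1 + (-0.8) z + (0.13) z^2 = 0, i.e. a z^2 + b z + c = 0 with a = 0.13, b = -0.8, c = 1.
  Discriminant D = b^2 - 4ac = (-0.8)^2 - 4*(0.13)*1 = 0.64 - (0.52) = 0.12.
  D >= 0, so the roots are real: z = (-b +/- sqrt(D)) / (2a) = (0.8 +/- 0.34641) / (0.26).
    z_1 = (0.8 + 0.34641) / (0.26) = 4.4093,   |z_1| = 4.4093.
    z_2 = (0.8 - 0.34641) / (0.26) = 1.7446,   |z_2| = 1.7446.
Moduli of all roots: 0.5000, 4.4093, 1.7446.
All moduli strictly greater than 1? No.
Verdict: Not stationary.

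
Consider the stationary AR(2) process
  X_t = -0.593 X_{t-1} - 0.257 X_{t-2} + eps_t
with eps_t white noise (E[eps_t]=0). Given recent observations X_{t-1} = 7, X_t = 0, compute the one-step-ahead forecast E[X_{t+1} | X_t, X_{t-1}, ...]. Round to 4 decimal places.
E[X_{t+1} \mid \mathcal F_t] = -1.7990

For an AR(p) model X_t = c + sum_i phi_i X_{t-i} + eps_t, the
one-step-ahead conditional mean is
  E[X_{t+1} | X_t, ...] = c + sum_i phi_i X_{t+1-i}.
Substitute known values:
  E[X_{t+1} | ...] = (-0.593) * (0) + (-0.257) * (7)
                   = -1.7990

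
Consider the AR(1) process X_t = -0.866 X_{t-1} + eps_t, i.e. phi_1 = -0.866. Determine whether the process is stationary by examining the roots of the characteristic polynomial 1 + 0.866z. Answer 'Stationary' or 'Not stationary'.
\text{Stationary}

The AR(p) characteristic polynomial is P(z) = 1 + 0.866z.
Stationarity requires all roots to lie outside the unit circle, i.e. |z| > 1 for every root.
This is linear in z: 1 + (0.866) z = 0  =>  z = -1/(0.866) = -1.154734,  |z| = 1.154734.
Moduli of all roots: 1.1547.
All moduli strictly greater than 1? Yes.
Verdict: Stationary.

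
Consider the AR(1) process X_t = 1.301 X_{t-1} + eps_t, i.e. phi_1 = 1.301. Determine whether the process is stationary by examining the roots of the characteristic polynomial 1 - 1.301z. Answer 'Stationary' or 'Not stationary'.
\text{Not stationary}

The AR(p) characteristic polynomial is P(z) = 1 - 1.301z.
Stationarity requires all roots to lie outside the unit circle, i.e. |z| > 1 for every root.
This is linear in z: 1 + (-1.301) z = 0  =>  z = -1/(-1.301) = 0.76864,  |z| = 0.76864.
Moduli of all roots: 0.7686.
All moduli strictly greater than 1? No.
Verdict: Not stationary.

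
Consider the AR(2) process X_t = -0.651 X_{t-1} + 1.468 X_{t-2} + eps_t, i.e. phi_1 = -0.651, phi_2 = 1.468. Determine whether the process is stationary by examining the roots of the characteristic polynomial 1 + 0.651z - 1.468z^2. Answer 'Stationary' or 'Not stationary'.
\text{Not stationary}

The AR(p) characteristic polynomial is P(z) = 1 + 0.651z - 1.468z^2.
Stationarity requires all roots to lie outside the unit circle, i.e. |z| > 1 for every root.
Set 1 + (0.651) z + (-1.468) z^2 = 0, i.e. a z^2 + b z + c = 0 with a = -1.468, b = 0.651, c = 1.
Discriminant D = b^2 - 4ac = (0.651)^2 - 4*(-1.468)*1 = 0.423801 - (-5.872) = 6.295801.
D >= 0, so the roots are real: z = (-b +/- sqrt(D)) / (2a) = (-0.651 +/- 2.509143) / (-2.936).
  z_1 = (-0.651 + 2.509143) / (-2.936) = -0.6329,   |z_1| = 0.6329.
  z_2 = (-0.651 - 2.509143) / (-2.936) = 1.0763,   |z_2| = 1.0763.
Moduli of all roots: 0.6329, 1.0763.
All moduli strictly greater than 1? No.
Verdict: Not stationary.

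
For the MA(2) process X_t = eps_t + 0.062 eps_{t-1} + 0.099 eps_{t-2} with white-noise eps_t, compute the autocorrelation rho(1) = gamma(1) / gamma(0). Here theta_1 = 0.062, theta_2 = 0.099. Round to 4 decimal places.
\rho(1) = 0.0672

For an MA(q) process with theta_0 = 1, the autocovariance is
  gamma(k) = sigma^2 * sum_{i=0..q-k} theta_i * theta_{i+k},
and rho(k) = gamma(k) / gamma(0). Sigma^2 cancels.
  numerator   = (1)*(0.062) + (0.062)*(0.099) = 0.068138.
  denominator = (1)^2 + (0.062)^2 + (0.099)^2 = 1.013645.
  rho(1) = 0.068138 / 1.013645 = 0.0672.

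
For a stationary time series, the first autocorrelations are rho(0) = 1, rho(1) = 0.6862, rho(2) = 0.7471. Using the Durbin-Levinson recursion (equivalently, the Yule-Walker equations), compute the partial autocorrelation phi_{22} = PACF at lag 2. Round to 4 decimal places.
\phi_{22} = 0.5220

The PACF at lag k is phi_{kk}, the last component of the solution
to the Yule-Walker system G_k phi = r_k where
  (G_k)_{ij} = rho(|i - j|), (r_k)_i = rho(i), i,j = 1..k.
Equivalently, Durbin-Levinson gives phi_{kk} iteratively:
  phi_{11} = rho(1)
  phi_{kk} = [rho(k) - sum_{j=1..k-1} phi_{k-1,j} rho(k-j)]
            / [1 - sum_{j=1..k-1} phi_{k-1,j} rho(j)],
  phi_{k,j} = phi_{k-1,j} - phi_{kk} phi_{k-1,k-j},  j = 1..k-1.
Step k = 1:
  phi_11 = rho(1) = 0.6862.
Step k = 2:
  phi_22 = [rho(2) - phi_11 rho(1)] / [1 - phi_11 rho(1)] = [0.7471 - (0.6862)(0.6862)] / [1 - (0.6862)(0.6862)]
         = 0.27622956 / 0.52912956 = 0.522.
Therefore phi_{22} = 0.5220.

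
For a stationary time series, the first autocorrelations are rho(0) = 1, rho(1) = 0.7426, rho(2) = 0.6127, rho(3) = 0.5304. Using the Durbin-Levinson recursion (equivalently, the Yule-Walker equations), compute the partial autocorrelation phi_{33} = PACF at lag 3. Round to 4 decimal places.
\phi_{33} = 0.0821

The PACF at lag k is phi_{kk}, the last component of the solution
to the Yule-Walker system G_k phi = r_k where
  (G_k)_{ij} = rho(|i - j|), (r_k)_i = rho(i), i,j = 1..k.
Equivalently, Durbin-Levinson gives phi_{kk} iteratively:
  phi_{11} = rho(1)
  phi_{kk} = [rho(k) - sum_{j=1..k-1} phi_{k-1,j} rho(k-j)]
            / [1 - sum_{j=1..k-1} phi_{k-1,j} rho(j)],
  phi_{k,j} = phi_{k-1,j} - phi_{kk} phi_{k-1,k-j},  j = 1..k-1.
Step k = 1:
  phi_11 = rho(1) = 0.7426.
Step k = 2:
  phi_22 = [rho(2) - phi_11 rho(1)] / [1 - phi_11 rho(1)] = [0.6127 - (0.7426)(0.7426)] / [1 - (0.7426)(0.7426)]
         = 0.06124524 / 0.44854524 = 0.136542.
  Update: phi_21 = phi_11 - phi_22 phi_11 = 0.7426 - (0.136542)(0.7426) = 0.641204.
Step k = 3:
  phi_33 = [rho(3) - phi_21 rho(2) - phi_22 rho(1)] / [1 - phi_21 rho(1) - phi_22 rho(2)]
    numerator   = 0.5304 - (0.641204)(0.6127) - (0.136542)(0.7426) = 0.03613829
    denominator = 1 - (0.641204)(0.7426) - (0.136542)(0.6127) = 0.4401827
  phi_33 = 0.03613829 / 0.4401827 = 0.0821.
Therefore phi_{33} = 0.0821.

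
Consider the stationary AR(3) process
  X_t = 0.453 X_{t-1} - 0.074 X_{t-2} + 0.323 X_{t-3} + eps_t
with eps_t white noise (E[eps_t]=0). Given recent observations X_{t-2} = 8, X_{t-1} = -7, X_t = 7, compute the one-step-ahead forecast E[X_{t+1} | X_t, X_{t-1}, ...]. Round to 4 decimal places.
E[X_{t+1} \mid \mathcal F_t] = 6.2730

For an AR(p) model X_t = c + sum_i phi_i X_{t-i} + eps_t, the
one-step-ahead conditional mean is
  E[X_{t+1} | X_t, ...] = c + sum_i phi_i X_{t+1-i}.
Substitute known values:
  E[X_{t+1} | ...] = (0.453) * (7) + (-0.074) * (-7) + (0.323) * (8)
                   = 6.2730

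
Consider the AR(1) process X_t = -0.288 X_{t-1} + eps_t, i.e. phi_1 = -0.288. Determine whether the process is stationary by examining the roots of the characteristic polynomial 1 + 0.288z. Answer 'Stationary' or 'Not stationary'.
\text{Stationary}

The AR(p) characteristic polynomial is P(z) = 1 + 0.288z.
Stationarity requires all roots to lie outside the unit circle, i.e. |z| > 1 for every root.
This is linear in z: 1 + (0.288) z = 0  =>  z = -1/(0.288) = -3.472222,  |z| = 3.472222.
Moduli of all roots: 3.4722.
All moduli strictly greater than 1? Yes.
Verdict: Stationary.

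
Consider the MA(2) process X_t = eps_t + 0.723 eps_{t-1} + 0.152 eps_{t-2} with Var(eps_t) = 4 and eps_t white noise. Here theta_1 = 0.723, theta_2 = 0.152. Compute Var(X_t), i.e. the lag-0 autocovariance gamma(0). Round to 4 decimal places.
\gamma(0) = 6.1833

For an MA(q) process X_t = eps_t + sum_i theta_i eps_{t-i} with
Var(eps_t) = sigma^2, the variance is
  gamma(0) = sigma^2 * (1 + sum_i theta_i^2).
  sum_i theta_i^2 = (0.723)^2 + (0.152)^2 = 0.522729 + 0.023104 = 0.545833.
  gamma(0) = 4 * (1 + 0.545833) = 4 * 1.545833 = 6.183332, which rounds to 6.1833.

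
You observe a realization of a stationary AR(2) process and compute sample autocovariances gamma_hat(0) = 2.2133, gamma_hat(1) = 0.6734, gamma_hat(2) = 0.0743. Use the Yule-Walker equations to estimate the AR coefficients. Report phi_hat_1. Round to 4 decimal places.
\hat\phi_{1} = 0.3240

The Yule-Walker equations for an AR(p) process read, in matrix form,
  Gamma_p phi = r_p,   with   (Gamma_p)_{ij} = gamma(|i - j|),
                       (r_p)_i = gamma(i),   i,j = 1..p.
Substitute the sample gammas (Toeplitz matrix and right-hand side of size 2):
  Gamma_p = [[2.2133, 0.6734], [0.6734, 2.2133]]
  r_p     = [0.6734, 0.0743]
Written out:
  2.2133 phi_1 + 0.6734 phi_2 = 0.6734
  0.6734 phi_1 + 2.2133 phi_2 = 0.0743
Solve by Cramer's rule:
  det = gamma(0)^2 - gamma(1)^2 = (2.2133)^2 - (0.6734)^2 = 4.89869689 - 0.45346756 = 4.44522933
  phi_hat_1 = [gamma(1) gamma(0) - gamma(1) gamma(2)] / det = [(0.6734)(2.2133) - (0.6734)(0.0743)] / 4.44522933 = 1.4404026 / 4.44522933 = 0.324
  phi_hat_2 = [gamma(0) gamma(2) - gamma(1)^2] / det = [(2.2133)(0.0743) - (0.6734)^2] / 4.44522933 = -0.28901937 / 4.44522933 = -0.065
So phi_hat = [0.3240, -0.0650].
Therefore phi_hat_1 = 0.3240.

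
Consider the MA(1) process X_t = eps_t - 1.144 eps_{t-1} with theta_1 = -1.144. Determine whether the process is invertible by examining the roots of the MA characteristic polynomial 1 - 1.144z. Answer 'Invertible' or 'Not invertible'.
\text{Not invertible}

The MA(q) characteristic polynomial is P(z) = 1 - 1.144z.
Invertibility requires all roots to lie outside the unit circle, i.e. |z| > 1 for every root.
This is linear in z: 1 + (-1.144) z = 0  =>  z = -1/(-1.144) = 0.874126,  |z| = 0.874126.
Moduli of all roots: 0.8741.
All moduli strictly greater than 1? No.
Verdict: Not invertible.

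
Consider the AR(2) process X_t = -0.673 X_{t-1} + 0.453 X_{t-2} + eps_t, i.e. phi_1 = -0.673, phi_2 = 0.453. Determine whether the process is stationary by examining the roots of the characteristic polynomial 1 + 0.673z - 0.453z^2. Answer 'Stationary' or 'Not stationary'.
\text{Not stationary}

The AR(p) characteristic polynomial is P(z) = 1 + 0.673z - 0.453z^2.
Stationarity requires all roots to lie outside the unit circle, i.e. |z| > 1 for every root.
Set 1 + (0.673) z + (-0.453) z^2 = 0, i.e. a z^2 + b z + c = 0 with a = -0.453, b = 0.673, c = 1.
Discriminant D = b^2 - 4ac = (0.673)^2 - 4*(-0.453)*1 = 0.452929 - (-1.812) = 2.264929.
D >= 0, so the roots are real: z = (-b +/- sqrt(D)) / (2a) = (-0.673 +/- 1.504968) / (-0.906).
  z_1 = (-0.673 + 1.504968) / (-0.906) = -0.9183,   |z_1| = 0.9183.
  z_2 = (-0.673 - 1.504968) / (-0.906) = 2.4039,   |z_2| = 2.4039.
Moduli of all roots: 0.9183, 2.4039.
All moduli strictly greater than 1? No.
Verdict: Not stationary.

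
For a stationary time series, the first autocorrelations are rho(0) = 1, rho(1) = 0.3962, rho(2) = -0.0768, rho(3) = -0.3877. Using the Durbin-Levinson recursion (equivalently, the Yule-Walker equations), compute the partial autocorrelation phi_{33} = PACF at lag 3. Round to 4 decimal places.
\phi_{33} = -0.3071

The PACF at lag k is phi_{kk}, the last component of the solution
to the Yule-Walker system G_k phi = r_k where
  (G_k)_{ij} = rho(|i - j|), (r_k)_i = rho(i), i,j = 1..k.
Equivalently, Durbin-Levinson gives phi_{kk} iteratively:
  phi_{11} = rho(1)
  phi_{kk} = [rho(k) - sum_{j=1..k-1} phi_{k-1,j} rho(k-j)]
            / [1 - sum_{j=1..k-1} phi_{k-1,j} rho(j)],
  phi_{k,j} = phi_{k-1,j} - phi_{kk} phi_{k-1,k-j},  j = 1..k-1.
Step k = 1:
  phi_11 = rho(1) = 0.3962.
Step k = 2:
  phi_22 = [rho(2) - phi_11 rho(1)] / [1 - phi_11 rho(1)] = [-0.0768 - (0.3962)(0.3962)] / [1 - (0.3962)(0.3962)]
         = -0.23377444 / 0.84302556 = -0.277304.
  Update: phi_21 = phi_11 - phi_22 phi_11 = 0.3962 - (-0.277304)(0.3962) = 0.506068.
Step k = 3:
  phi_33 = [rho(3) - phi_21 rho(2) - phi_22 rho(1)] / [1 - phi_21 rho(1) - phi_22 rho(2)]
    numerator   = -0.3877 - (0.506068)(-0.0768) - (-0.277304)(0.3962) = -0.2389661
    denominator = 1 - (0.506068)(0.3962) - (-0.277304)(-0.0768) = 0.77819895
  phi_33 = -0.2389661 / 0.77819895 = -0.3071.
Therefore phi_{33} = -0.3071.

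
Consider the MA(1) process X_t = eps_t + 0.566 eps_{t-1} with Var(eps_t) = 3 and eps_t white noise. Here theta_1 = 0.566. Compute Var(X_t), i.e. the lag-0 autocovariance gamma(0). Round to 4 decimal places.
\gamma(0) = 3.9611

For an MA(q) process X_t = eps_t + sum_i theta_i eps_{t-i} with
Var(eps_t) = sigma^2, the variance is
  gamma(0) = sigma^2 * (1 + sum_i theta_i^2).
  sum_i theta_i^2 = (0.566)^2 = 0.320356.
  gamma(0) = 3 * (1 + 0.320356) = 3 * 1.320356 = 3.961068, which rounds to 3.9611.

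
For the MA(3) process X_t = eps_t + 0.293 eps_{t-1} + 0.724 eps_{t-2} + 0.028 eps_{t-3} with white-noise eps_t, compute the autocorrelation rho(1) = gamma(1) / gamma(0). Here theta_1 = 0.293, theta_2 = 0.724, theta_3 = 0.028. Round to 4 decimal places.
\rho(1) = 0.3262

For an MA(q) process with theta_0 = 1, the autocovariance is
  gamma(k) = sigma^2 * sum_{i=0..q-k} theta_i * theta_{i+k},
and rho(k) = gamma(k) / gamma(0). Sigma^2 cancels.
  numerator   = (1)*(0.293) + (0.293)*(0.724) + (0.724)*(0.028) = 0.525404.
  denominator = (1)^2 + (0.293)^2 + (0.724)^2 + (0.028)^2 = 1.610809.
  rho(1) = 0.525404 / 1.610809 = 0.3262.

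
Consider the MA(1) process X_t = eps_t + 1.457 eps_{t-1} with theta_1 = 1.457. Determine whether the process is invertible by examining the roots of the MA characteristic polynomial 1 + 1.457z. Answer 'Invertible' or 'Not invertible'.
\text{Not invertible}

The MA(q) characteristic polynomial is P(z) = 1 + 1.457z.
Invertibility requires all roots to lie outside the unit circle, i.e. |z| > 1 for every root.
This is linear in z: 1 + (1.457) z = 0  =>  z = -1/(1.457) = -0.686342,  |z| = 0.686342.
Moduli of all roots: 0.6863.
All moduli strictly greater than 1? No.
Verdict: Not invertible.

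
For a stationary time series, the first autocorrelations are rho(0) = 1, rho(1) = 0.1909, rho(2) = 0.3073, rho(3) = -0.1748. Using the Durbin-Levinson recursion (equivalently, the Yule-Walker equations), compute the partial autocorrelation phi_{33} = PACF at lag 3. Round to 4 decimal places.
\phi_{33} = -0.3050

The PACF at lag k is phi_{kk}, the last component of the solution
to the Yule-Walker system G_k phi = r_k where
  (G_k)_{ij} = rho(|i - j|), (r_k)_i = rho(i), i,j = 1..k.
Equivalently, Durbin-Levinson gives phi_{kk} iteratively:
  phi_{11} = rho(1)
  phi_{kk} = [rho(k) - sum_{j=1..k-1} phi_{k-1,j} rho(k-j)]
            / [1 - sum_{j=1..k-1} phi_{k-1,j} rho(j)],
  phi_{k,j} = phi_{k-1,j} - phi_{kk} phi_{k-1,k-j},  j = 1..k-1.
Step k = 1:
  phi_11 = rho(1) = 0.1909.
Step k = 2:
  phi_22 = [rho(2) - phi_11 rho(1)] / [1 - phi_11 rho(1)] = [0.3073 - (0.1909)(0.1909)] / [1 - (0.1909)(0.1909)]
         = 0.27085719 / 0.96355719 = 0.281101.
  Update: phi_21 = phi_11 - phi_22 phi_11 = 0.1909 - (0.281101)(0.1909) = 0.137238.
Step k = 3:
  phi_33 = [rho(3) - phi_21 rho(2) - phi_22 rho(1)] / [1 - phi_21 rho(1) - phi_22 rho(2)]
    numerator   = -0.1748 - (0.137238)(0.3073) - (0.281101)(0.1909) = -0.2706354
    denominator = 1 - (0.137238)(0.1909) - (0.281101)(0.3073) = 0.88741888
  phi_33 = -0.2706354 / 0.88741888 = -0.305.
Therefore phi_{33} = -0.3050.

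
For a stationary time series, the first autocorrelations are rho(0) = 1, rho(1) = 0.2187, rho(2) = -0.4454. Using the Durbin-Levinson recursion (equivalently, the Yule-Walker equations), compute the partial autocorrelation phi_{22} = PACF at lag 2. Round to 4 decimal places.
\phi_{22} = -0.5180

The PACF at lag k is phi_{kk}, the last component of the solution
to the Yule-Walker system G_k phi = r_k where
  (G_k)_{ij} = rho(|i - j|), (r_k)_i = rho(i), i,j = 1..k.
Equivalently, Durbin-Levinson gives phi_{kk} iteratively:
  phi_{11} = rho(1)
  phi_{kk} = [rho(k) - sum_{j=1..k-1} phi_{k-1,j} rho(k-j)]
            / [1 - sum_{j=1..k-1} phi_{k-1,j} rho(j)],
  phi_{k,j} = phi_{k-1,j} - phi_{kk} phi_{k-1,k-j},  j = 1..k-1.
Step k = 1:
  phi_11 = rho(1) = 0.2187.
Step k = 2:
  phi_22 = [rho(2) - phi_11 rho(1)] / [1 - phi_11 rho(1)] = [-0.4454 - (0.2187)(0.2187)] / [1 - (0.2187)(0.2187)]
         = -0.49322969 / 0.95217031 = -0.518.
Therefore phi_{22} = -0.5180.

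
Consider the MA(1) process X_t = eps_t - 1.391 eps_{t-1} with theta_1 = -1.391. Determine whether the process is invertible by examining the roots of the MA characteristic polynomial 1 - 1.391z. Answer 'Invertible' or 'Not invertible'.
\text{Not invertible}

The MA(q) characteristic polynomial is P(z) = 1 - 1.391z.
Invertibility requires all roots to lie outside the unit circle, i.e. |z| > 1 for every root.
This is linear in z: 1 + (-1.391) z = 0  =>  z = -1/(-1.391) = 0.718907,  |z| = 0.718907.
Moduli of all roots: 0.7189.
All moduli strictly greater than 1? No.
Verdict: Not invertible.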